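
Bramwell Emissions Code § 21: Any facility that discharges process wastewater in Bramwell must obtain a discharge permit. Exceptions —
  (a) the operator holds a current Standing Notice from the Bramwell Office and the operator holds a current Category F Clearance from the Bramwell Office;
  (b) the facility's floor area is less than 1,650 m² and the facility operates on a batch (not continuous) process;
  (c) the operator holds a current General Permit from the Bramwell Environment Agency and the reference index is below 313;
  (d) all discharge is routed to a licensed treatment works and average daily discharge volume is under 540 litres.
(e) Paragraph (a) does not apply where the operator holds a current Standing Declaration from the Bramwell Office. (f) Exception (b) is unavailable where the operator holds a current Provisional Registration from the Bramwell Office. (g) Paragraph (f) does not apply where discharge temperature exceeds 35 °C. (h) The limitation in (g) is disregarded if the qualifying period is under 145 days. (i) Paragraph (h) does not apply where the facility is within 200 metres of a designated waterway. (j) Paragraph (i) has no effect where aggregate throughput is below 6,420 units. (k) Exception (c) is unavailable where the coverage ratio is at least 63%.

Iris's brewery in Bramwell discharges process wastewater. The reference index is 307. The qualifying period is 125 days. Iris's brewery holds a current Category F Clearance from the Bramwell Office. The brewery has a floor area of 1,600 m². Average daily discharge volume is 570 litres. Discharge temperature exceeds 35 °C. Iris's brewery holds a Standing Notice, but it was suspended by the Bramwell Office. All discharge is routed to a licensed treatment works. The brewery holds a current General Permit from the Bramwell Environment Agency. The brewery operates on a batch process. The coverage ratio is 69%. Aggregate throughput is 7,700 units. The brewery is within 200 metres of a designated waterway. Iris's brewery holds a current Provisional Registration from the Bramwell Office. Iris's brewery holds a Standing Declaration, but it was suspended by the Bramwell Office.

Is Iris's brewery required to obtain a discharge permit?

No — exception (b) applies; Iris's brewery is not required to obtain a discharge permit.

Exception (a) does not apply: there is no Standing Notice in force.
Exception (b): the facility's floor area is 1,600 m², less than the 1,650 m² limit; the facility operates on a batch process — every condition holds. Applying paragraphs (f)–(j): (f) would limit (b) — a current Provisional Registration is held — but (g) sets (f) aside: (g) operates — discharge temperature exceeds 35 °C. (h) would limit (g) — the qualifying period is 125 days, under the 145 days limit — but (i) sets (h) aside: (i) is triggered — the brewery is within 200 m of a designated waterway. (j) is not triggered (aggregate throughput is 7,700 units, not below 6,420 units), so (i) stands. (b) remains available.
Exception (c): a current General Permit is held; the reference index is 307, below the 313 limit — every condition holds. But applying paragraph (k): (k) applies — the coverage ratio is 69%, meeting the 63% threshold. Exception (c) does not apply.
Exception (d) fails — average daily discharge volume is 570 litres, not under 540 litres.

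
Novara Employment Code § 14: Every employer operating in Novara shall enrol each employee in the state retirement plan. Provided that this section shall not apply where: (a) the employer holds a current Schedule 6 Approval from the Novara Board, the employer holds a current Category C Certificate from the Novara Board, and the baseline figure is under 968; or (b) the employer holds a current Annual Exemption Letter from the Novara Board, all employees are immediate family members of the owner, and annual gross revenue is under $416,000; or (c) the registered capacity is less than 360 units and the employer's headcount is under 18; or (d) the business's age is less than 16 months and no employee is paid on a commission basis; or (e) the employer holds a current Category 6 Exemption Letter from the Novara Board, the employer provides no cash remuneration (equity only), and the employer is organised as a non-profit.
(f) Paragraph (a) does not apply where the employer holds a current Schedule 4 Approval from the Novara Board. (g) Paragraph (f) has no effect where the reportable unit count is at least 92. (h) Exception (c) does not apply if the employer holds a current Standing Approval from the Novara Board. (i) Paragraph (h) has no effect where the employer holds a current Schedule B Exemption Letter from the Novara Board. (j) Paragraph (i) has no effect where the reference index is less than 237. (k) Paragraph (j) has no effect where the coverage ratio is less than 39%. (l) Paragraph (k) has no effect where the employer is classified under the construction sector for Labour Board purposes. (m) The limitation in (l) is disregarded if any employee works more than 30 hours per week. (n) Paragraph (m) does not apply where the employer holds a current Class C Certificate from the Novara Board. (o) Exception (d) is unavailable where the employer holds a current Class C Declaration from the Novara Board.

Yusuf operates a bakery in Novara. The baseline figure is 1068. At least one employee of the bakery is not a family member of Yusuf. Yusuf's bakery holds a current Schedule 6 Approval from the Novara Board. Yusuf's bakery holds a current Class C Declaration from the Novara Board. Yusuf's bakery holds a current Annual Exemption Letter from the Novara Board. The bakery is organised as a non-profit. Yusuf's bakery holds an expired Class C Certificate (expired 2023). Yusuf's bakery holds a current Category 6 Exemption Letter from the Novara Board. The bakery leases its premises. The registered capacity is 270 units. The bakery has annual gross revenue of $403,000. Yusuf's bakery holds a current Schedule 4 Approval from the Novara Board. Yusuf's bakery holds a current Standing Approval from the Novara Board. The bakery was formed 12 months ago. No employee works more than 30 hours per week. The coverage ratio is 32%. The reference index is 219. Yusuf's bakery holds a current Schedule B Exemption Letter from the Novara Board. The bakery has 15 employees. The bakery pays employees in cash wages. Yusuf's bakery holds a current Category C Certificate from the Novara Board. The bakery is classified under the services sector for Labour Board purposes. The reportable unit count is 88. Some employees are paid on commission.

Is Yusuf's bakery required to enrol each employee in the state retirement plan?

Exception (a) does not apply: the baseline figure is 1,068, not under 968.
Exception (b) does not apply: at least one employee is not a family member.
Exception (c) is satisfied on its face — the registered capacity is 270 units, less than the 360 units limit; the employer's headcount is 15, under the 18 limit. Considering the limiting provisions: (h) applies (a current Standing Approval is held), but is set aside by (i): (i) applies — a current Schedule B Exemption Letter is held. (j) would limit (i) — the reference index is 219, less than the 237 limit — but (k) sets (j) aside: (k) applies — the coverage ratio is 32%, less than the 39% limit. (l), which would lift (k), is not triggered — the bakery is classified under the services sector. Exception (c) stands.
Exception (d) does not apply: some employees are paid on commission.
Exception (e) does not apply: employees are paid cash wages.

No — exception (c) applies; Yusuf's bakery is not required to enrol each employee in the state retirement plan.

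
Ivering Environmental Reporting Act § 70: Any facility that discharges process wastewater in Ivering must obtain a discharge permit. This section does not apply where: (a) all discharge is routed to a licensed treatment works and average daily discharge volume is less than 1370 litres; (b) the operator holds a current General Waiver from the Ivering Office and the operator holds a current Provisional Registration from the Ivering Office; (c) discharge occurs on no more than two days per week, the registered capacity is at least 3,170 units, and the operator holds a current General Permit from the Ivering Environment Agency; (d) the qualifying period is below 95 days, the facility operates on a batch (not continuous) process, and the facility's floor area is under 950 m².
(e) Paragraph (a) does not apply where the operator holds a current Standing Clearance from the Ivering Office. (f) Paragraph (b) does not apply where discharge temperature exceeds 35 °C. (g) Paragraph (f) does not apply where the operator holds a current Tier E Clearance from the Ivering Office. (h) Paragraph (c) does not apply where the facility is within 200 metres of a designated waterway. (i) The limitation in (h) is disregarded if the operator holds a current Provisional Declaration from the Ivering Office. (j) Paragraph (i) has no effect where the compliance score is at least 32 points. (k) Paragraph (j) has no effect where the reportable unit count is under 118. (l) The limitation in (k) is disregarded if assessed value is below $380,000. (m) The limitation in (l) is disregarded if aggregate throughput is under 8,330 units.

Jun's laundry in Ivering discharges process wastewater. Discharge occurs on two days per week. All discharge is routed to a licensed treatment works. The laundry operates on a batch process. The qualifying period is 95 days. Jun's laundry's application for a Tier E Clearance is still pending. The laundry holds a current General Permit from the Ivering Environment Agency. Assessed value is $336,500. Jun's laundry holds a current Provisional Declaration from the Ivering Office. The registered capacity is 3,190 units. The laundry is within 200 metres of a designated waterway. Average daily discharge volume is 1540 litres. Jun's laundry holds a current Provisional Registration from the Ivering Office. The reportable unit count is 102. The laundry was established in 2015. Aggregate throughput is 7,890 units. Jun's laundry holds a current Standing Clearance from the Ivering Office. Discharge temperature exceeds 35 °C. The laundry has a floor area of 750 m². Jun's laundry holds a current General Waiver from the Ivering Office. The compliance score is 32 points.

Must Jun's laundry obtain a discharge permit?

Exception (a) requires that average daily discharge volume is less than 1370 litres; but average daily discharge volume is 1540 litres, not less than 1370 litres, so (a) is unavailable.
Exception (b)'s conditions are all satisfied: a current General Waiver is held; a current Provisional Registration is held. However, paragraphs (f)–(g) must be considered: (f) operates against (b): discharge temperature exceeds 35 °C. (g), which would lift (f), is not triggered — there is no Tier E Clearance in force. So (b) is unavailable.
All of (c)'s requirements are met (discharge occurs on no more than two days per week; the registered capacity is 3,190 units, meeting the 3,170 units threshold; a current General Permit is held). As to paragraphs (h)–(m): (h) would limit (c) — the laundry is within 200 m of a designated waterway — but (i) sets (h) aside: (i) applies — a current Provisional Declaration is held. (j) would limit (i) — the compliance score is 32 points, meeting the 32 points threshold — but (k) sets (j) aside: (k) operates against (j): the reportable unit count is 102, under the 118 limit. (l) would limit (k) — assessed value is $336,500, below the $380,000 limit — but (m) sets (l) aside: (m) operates against (l): aggregate throughput is 7,890 units, under the 8,330 units limit. (c) remains available.
Exception (d) fails — the qualifying period is 95 days, not below 95 days.

No — exception (c) applies; Jun's laundry is not required to obtain a discharge permit.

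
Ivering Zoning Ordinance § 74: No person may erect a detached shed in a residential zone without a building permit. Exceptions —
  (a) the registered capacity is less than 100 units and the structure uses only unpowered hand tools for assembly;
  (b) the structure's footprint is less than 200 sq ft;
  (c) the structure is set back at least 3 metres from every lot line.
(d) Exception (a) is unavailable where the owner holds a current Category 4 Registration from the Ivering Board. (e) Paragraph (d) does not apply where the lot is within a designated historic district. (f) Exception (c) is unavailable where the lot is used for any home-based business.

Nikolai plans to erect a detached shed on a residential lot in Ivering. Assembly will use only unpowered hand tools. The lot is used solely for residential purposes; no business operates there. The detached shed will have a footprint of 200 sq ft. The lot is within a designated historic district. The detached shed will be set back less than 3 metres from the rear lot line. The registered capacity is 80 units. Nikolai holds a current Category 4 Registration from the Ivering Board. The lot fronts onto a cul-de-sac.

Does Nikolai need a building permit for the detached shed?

No — exception (a) applies; Nikolai does not need a building permit.

Exception (a): the registered capacity is 80 units, less than the 100 units limit; assembly uses only hand tools — every condition holds. Considering the limiting provisions: (d) would limit (a) — a current Category 4 Registration is held — but (e) sets (d) aside: (e) operates against (d): the lot is in a historic district. (a) remains available.
Exception (b) fails — the structure's footprint is 200 sq ft, not less than 200 sq ft.
Exception (c) does not apply: the rear setback is under 3 m.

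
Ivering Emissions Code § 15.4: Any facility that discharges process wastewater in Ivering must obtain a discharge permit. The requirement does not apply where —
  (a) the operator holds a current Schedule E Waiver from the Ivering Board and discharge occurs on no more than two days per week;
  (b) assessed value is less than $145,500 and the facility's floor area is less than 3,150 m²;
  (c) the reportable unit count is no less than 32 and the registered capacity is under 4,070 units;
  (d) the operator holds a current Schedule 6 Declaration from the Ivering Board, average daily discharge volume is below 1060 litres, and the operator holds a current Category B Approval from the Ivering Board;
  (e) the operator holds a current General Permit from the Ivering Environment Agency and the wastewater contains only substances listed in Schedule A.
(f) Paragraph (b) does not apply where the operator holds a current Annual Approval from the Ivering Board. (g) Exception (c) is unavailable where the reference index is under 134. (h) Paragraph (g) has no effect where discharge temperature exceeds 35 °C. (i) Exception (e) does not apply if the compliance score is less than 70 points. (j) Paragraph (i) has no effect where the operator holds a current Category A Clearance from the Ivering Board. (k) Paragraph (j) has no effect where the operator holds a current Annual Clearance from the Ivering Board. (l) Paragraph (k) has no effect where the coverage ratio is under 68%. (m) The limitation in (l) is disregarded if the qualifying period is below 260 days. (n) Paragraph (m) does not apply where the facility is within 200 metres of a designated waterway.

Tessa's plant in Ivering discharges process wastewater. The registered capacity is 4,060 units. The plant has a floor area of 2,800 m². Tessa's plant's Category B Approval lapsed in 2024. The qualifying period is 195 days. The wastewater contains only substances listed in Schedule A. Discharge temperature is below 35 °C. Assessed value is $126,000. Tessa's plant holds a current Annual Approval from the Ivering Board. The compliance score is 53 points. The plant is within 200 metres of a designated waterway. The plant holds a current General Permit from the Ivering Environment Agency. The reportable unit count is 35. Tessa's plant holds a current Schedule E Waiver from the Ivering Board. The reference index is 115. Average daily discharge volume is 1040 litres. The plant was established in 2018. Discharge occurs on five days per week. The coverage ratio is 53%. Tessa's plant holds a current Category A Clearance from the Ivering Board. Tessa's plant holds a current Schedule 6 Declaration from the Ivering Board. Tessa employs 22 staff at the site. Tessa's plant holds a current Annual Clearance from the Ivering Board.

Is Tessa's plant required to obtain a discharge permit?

No — exception (e) applies; Tessa's plant is not required to obtain a discharge permit.

Exception (a) fails — discharge occurs on five days per week.
Exception (b) is satisfied on its face — assessed value is $126,000, less than the $145,500 limit; the facility's floor area is 2,800 m², less than the 3,150 m² limit. Turning to paragraph (f): (f) operates against (b): a current Annual Approval is held. (b) is therefore removed.
Exception (c) is satisfied on its face — the reportable unit count is 35, meeting the 32 threshold; the registered capacity is 4,060 units, under the 4,070 units limit. But: (g) is engaged — the reference index is 115, under the 134 limit. (h) does not operate here (discharge temperature is below 35 °C), so (g) stands. (c) is therefore removed.
Exception (d) requires that the operator holds a current Category B Approval from the Ivering Board; but there is no Category B Approval in force, so (d) is unavailable.
All of (e)'s requirements are met (a current General Permit is held; the wastewater is Schedule-A-only). As to paragraphs (i)–(n): (i) applies (the compliance score is 53 points, less than the 70 points limit), but is itself disapplied by (j): (j) is engaged — a current Category A Clearance is held. (k) is engaged (a current Annual Clearance is held), but is displaced by (l): (l) operates against (k): the coverage ratio is 53%, under the 68% limit. (m) would limit (l) — the qualifying period is 195 days, below the 260 days limit — but (n) sets (m) aside: (n) is triggered — the plant is within 200 m of a designated waterway. Exception (e) stands.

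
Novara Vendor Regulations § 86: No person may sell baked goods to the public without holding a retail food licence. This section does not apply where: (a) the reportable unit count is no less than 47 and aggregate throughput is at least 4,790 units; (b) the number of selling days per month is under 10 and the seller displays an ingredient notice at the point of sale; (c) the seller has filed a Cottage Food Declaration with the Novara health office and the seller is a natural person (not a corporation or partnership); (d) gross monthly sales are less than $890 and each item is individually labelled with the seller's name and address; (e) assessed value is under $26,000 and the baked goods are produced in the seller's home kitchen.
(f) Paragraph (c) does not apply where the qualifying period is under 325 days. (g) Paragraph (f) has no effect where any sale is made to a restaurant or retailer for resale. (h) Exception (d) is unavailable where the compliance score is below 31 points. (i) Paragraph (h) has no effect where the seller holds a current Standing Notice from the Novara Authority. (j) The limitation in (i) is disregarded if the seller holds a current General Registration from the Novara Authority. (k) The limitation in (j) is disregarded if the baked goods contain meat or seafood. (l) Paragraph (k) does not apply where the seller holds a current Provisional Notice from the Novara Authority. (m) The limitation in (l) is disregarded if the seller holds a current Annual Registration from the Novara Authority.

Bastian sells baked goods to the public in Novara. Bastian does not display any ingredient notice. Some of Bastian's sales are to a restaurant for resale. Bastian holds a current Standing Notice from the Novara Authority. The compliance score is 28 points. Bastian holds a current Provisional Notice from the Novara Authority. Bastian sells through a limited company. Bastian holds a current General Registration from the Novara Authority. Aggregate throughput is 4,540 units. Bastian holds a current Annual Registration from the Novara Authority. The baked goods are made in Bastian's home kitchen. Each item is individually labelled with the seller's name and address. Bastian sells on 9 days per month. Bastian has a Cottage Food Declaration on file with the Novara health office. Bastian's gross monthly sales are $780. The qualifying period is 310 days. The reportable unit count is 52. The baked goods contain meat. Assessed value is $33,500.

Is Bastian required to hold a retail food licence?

Exception (a) fails — aggregate throughput is 4,540 units, short of 4,790 units.
Exception (b) requires that the seller displays an ingredient notice at the point of sale; but no ingredient notice is displayed, so (b) is unavailable.
Exception (c) requires that the seller is a natural person (not a corporation or partnership); but the seller operates through a limited company, so (c) is unavailable.
Exception (d)'s conditions are all satisfied: gross monthly sales are $780, less than the $890 limit; items are individually labelled. Under paragraphs (h)–(m): (h) is triggered (the compliance score is 28 points, below the 31 points limit), but is displaced by (i): (i) operates — a current Standing Notice is held. (j) would limit (i) — a current General Registration is held — but (k) sets (j) aside: (k) applies — the baked goods contain meat. (l) would limit (k) — a current Provisional Notice is held — but (m) sets (l) aside: (m) operates — a current Annual Registration is held. So (d) applies.
Exception (e) does not apply: assessed value is $33,500, not under $26,000.

No — exception (d) applies; Bastian is not required to hold a retail food licence.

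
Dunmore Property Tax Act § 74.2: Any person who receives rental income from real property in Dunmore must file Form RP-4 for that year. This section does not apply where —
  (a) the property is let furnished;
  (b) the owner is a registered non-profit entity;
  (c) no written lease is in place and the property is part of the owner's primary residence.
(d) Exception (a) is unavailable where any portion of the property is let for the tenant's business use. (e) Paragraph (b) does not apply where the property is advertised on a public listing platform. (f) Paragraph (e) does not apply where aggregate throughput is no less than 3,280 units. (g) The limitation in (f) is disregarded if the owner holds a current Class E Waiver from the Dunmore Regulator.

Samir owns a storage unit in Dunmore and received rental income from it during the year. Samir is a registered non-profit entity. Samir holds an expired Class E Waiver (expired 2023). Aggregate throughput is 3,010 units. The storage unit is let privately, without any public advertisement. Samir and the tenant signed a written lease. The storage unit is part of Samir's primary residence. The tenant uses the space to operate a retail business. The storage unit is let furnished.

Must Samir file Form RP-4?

Exception (a): the property is let furnished — every condition holds. But applying paragraph (d): (d) operates against (a): the space is let for business use. So (a) is unavailable.
All of (b)'s requirements are met (Samir is a registered non-profit). Applying paragraphs (e)–(g): (e) does not operate here — the property is let privately without advertisement. Exception (b) stands.
Exception (c) does not apply: a written lease is in place.

No — exception (b) applies; Samir is not required to file Form RP-4.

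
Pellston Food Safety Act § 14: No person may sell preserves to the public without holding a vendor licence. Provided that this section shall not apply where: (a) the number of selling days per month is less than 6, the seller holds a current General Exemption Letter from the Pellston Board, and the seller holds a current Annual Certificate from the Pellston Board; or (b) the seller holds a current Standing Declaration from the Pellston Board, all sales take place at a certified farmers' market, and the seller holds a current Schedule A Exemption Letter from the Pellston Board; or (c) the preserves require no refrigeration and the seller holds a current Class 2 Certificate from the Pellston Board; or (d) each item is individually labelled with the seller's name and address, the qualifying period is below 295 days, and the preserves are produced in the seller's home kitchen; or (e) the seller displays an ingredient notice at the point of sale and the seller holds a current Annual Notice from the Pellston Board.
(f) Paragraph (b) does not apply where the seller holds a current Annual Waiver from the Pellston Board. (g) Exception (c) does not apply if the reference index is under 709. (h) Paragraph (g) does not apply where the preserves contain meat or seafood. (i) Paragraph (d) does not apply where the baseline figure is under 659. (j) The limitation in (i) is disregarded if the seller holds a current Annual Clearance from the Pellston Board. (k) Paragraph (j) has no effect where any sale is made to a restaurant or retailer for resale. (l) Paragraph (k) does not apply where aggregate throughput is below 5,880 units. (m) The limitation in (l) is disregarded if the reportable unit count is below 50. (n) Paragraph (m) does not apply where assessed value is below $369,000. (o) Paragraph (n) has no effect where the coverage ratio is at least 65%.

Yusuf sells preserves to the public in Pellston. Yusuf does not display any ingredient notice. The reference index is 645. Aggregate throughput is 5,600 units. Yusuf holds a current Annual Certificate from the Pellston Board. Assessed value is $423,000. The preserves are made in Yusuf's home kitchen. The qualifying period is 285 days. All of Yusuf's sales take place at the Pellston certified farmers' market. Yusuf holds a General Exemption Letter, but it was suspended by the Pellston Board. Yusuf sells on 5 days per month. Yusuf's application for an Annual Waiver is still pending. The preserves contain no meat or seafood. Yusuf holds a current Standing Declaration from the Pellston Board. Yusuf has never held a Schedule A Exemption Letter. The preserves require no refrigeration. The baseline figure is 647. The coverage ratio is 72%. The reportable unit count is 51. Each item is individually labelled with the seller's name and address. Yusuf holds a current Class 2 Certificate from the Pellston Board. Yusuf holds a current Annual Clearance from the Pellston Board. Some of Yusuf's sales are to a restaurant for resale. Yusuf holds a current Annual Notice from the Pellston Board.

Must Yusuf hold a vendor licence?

No — exception (d) applies; Yusuf is not required to hold a vendor licence.

Exception (a) fails — no current General Exemption Letter is held.
Exception (b) does not apply: the Schedule A Exemption Letter is not current.
All of (c)'s requirements are met (the preserves are shelf-stable; a current Class 2 Certificate is held). However, paragraphs (g)–(h) must be considered: (g) operates against (c): the reference index is 645, under the 709 limit. (h), which would lift (g), is not engaged — the preserves contain no meat or seafood. (c) is therefore removed.
All of (d)'s requirements are met (items are individually labelled; the qualifying period is 285 days, below the 295 days limit; the preserves are home-kitchen produced). Considering the limiting provisions: (i) applies (the baseline figure is 647, under the 659 limit), but yields to (j): (j) is triggered — a current Annual Clearance is held. (k) would limit (j) — some sales are to a restaurant for resale — but (l) sets (k) aside: (l) operates against (k): aggregate throughput is 5,600 units, below the 5,880 units limit. (m), which would lift (l), is inapplicable — the reportable unit count is 51, not below 50. (d) remains available.
Exception (e) does not apply: no ingredient notice is displayed.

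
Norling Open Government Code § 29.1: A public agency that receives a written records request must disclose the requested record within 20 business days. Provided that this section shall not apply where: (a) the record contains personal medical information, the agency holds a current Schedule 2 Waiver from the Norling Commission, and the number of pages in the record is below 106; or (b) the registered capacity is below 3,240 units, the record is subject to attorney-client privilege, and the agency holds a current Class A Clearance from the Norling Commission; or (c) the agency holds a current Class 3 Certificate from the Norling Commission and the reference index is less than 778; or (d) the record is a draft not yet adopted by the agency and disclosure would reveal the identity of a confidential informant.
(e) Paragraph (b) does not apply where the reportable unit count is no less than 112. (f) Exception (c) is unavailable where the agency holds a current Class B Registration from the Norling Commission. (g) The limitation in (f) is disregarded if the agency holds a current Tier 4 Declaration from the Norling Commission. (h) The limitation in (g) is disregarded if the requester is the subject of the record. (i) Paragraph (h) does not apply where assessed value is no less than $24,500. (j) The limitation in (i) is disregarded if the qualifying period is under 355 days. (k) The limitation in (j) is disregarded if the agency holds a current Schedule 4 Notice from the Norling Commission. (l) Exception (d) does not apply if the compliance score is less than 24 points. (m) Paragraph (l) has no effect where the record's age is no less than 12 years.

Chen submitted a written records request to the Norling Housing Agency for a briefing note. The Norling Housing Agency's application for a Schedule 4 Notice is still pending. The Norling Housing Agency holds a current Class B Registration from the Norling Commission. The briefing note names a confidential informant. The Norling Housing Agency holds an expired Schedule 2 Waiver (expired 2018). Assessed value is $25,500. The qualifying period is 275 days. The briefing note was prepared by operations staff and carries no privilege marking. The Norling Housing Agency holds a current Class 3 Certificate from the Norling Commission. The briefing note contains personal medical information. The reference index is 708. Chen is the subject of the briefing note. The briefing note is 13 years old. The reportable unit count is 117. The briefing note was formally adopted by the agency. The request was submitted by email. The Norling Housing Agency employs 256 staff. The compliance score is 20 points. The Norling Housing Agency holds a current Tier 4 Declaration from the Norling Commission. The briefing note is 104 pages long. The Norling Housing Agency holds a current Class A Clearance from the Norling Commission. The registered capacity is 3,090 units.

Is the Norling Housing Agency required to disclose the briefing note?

Exception (a) does not apply: there is no Schedule 2 Waiver in force.
Exception (b) requires that the record is subject to attorney-client privilege; but the briefing note carries no privilege marking, so (b) is unavailable.
Exception (c)'s conditions are all satisfied: a current Class 3 Certificate is held; the reference index is 708, less than the 778 limit. But applying paragraphs (f)–(k): (f) operates against (c): a current Class B Registration is held. (g) operates (a current Tier 4 Declaration is held), but is overridden by (h): (h) is engaged — Chen is the subject of the briefing note. (i) would limit (h) — assessed value is $25,500, meeting the $24,500 threshold — but (j) sets (i) aside: (j) operates — the qualifying period is 275 days, under the 355 days limit. (k), which would lift (j), does not operate here — no current Schedule 4 Notice is held. Exception (c) does not apply.
Exception (d) fails — the briefing note has been formally adopted.
None of the exceptions is available; § 29.1 applies in full.

Yes — the Norling Housing Agency must disclose the briefing note.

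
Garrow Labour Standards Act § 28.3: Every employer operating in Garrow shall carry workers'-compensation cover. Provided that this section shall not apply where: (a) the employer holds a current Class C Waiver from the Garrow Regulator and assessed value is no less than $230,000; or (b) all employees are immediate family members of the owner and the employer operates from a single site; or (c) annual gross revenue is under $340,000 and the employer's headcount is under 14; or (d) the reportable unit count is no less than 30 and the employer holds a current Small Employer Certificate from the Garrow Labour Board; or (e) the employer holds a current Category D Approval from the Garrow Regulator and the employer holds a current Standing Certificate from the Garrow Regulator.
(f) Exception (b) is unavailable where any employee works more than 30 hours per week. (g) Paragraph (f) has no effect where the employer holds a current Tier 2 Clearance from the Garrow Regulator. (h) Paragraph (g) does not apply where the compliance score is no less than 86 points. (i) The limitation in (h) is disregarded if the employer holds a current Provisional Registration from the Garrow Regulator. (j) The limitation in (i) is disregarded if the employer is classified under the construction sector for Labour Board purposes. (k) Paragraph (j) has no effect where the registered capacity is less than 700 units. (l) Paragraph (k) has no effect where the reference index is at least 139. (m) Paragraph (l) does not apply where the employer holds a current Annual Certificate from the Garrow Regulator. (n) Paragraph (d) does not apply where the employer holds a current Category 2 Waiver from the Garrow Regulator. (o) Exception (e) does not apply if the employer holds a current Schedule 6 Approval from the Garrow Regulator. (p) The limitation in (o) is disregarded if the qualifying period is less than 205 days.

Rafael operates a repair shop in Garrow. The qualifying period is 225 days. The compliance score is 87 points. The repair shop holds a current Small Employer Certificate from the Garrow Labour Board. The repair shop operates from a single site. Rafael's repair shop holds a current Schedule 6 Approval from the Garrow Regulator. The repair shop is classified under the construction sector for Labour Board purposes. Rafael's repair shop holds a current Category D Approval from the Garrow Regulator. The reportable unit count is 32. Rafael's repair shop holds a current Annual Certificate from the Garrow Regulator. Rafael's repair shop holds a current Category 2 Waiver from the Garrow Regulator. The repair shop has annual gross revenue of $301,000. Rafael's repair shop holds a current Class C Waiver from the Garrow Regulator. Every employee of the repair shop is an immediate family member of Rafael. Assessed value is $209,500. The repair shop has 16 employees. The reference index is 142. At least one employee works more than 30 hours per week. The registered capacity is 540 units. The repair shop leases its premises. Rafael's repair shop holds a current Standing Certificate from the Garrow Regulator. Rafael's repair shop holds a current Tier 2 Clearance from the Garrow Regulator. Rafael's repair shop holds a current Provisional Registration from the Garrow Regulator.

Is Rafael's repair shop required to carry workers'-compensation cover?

No — exception (b) applies; Rafael's repair shop is not required to carry workers'-compensation cover.

Exception (a) fails — assessed value is $209,500, short of $230,000.
Exception (b)'s conditions are all satisfied: every employee is an immediate family member; the employer operates from a single site. As to paragraphs (f)–(m): (f) would limit (b) — at least one employee exceeds 30 hours/week — but (g) sets (f) aside: (g) operates against (f): a current Tier 2 Clearance is held. (h) is engaged (the compliance score is 87 points, meeting the 86 points threshold), but is set aside by (i): (i) operates against (h): a current Provisional Registration is held. (j) would limit (i) — the repair shop is classified under the construction sector — but (k) sets (j) aside: (k) operates — the registered capacity is 540 units, less than the 700 units limit. (l) operates (the reference index is 142, meeting the 139 threshold), but is set aside by (m): (m) applies — a current Annual Certificate is held. Exception (b) stands.
Exception (c) requires that the employer's headcount is under 14; but the employer's headcount is 16, not under 14, so (c) is unavailable.
Exception (d) is satisfied on its face — the reportable unit count is 32, meeting the 30 threshold; a current Small Employer Certificate is held. But applying paragraph (n): (n) operates against (d): a current Category 2 Waiver is held. Exception (d) does not apply.
Exception (e)'s conditions are all satisfied: a current Category D Approval is held; a current Standing Certificate is held. But applying paragraphs (o)–(p): (o) is engaged — a current Schedule 6 Approval is held. (p) does not operate here (the qualifying period is 225 days, not less than 205 days), so (o) stands. So (e) is unavailable.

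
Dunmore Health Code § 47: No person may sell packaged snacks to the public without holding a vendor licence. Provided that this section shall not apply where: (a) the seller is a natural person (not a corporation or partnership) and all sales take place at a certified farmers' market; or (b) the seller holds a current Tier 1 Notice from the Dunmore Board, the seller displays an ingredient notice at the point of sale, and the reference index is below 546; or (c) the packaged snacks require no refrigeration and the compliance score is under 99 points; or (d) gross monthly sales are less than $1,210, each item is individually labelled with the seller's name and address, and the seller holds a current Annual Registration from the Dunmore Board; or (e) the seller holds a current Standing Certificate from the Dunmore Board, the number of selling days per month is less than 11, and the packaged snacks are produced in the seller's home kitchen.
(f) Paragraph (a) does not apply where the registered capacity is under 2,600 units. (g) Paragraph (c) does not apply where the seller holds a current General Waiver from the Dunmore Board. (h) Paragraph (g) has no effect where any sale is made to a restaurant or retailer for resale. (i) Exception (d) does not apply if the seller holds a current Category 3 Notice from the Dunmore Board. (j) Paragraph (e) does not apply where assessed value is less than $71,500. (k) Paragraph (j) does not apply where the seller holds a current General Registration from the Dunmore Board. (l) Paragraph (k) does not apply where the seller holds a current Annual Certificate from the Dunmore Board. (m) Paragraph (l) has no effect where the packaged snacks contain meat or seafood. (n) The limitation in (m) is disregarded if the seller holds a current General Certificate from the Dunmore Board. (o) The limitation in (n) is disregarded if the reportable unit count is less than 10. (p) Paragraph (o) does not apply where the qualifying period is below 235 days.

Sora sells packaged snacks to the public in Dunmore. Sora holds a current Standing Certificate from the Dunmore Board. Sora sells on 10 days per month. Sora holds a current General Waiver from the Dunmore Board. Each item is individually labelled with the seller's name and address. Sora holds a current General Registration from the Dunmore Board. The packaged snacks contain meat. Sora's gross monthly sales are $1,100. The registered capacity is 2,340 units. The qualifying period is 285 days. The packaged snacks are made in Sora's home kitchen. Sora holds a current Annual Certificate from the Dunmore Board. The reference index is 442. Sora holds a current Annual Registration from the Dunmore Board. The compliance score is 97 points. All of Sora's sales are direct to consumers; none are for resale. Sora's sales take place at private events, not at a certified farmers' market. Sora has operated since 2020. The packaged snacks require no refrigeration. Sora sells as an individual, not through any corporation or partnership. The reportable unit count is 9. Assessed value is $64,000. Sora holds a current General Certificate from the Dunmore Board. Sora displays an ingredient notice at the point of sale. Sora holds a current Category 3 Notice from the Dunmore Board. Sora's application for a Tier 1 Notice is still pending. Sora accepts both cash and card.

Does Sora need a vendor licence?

Exception (a) fails — sales are at private events, not a certified farmers' market.
Exception (b) fails — the Tier 1 Notice is not current.
Exception (c): the packaged snacks are shelf-stable; the compliance score is 97 points, under the 99 points limit — every condition holds. But: (g) operates against (c): a current General Waiver is held. (h), which would lift (g), is not triggered — no sales are for resale. So (c) is unavailable.
Exception (d)'s conditions are all satisfied: gross monthly sales are $1,100, less than the $1,210 limit; items are individually labelled; a current Annual Registration is held. But: (i) operates against (d): a current Category 3 Notice is held. Exception (d) does not apply.
Exception (e): a current Standing Certificate is held; the number of selling days per month is 10, less than the 11 limit; the packaged snacks are home-kitchen produced — every condition holds. Applying paragraphs (j)–(p): (j) would limit (e) — assessed value is $64,000, less than the $71,500 limit — but (k) sets (j) aside: (k) applies — a current General Registration is held. (l) would limit (k) — a current Annual Certificate is held — but (m) sets (l) aside: (m) operates against (l): the packaged snacks contain meat. (n) applies (a current General Certificate is held), but is displaced by (o): (o) is engaged — the reportable unit count is 9, less than the 10 limit. (p), which would lift (o), does not operate here — the qualifying period is 285 days, not below 235 days. (e) remains available.

No — exception (e) applies; Sora is not required to hold a vendor licence.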